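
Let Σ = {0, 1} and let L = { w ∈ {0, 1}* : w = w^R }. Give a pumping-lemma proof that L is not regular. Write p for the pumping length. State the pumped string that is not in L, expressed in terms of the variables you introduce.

Suppose for contradiction that L is regular, and let p be the pumping length.
Take w = 0^p 1 0^p, a palindrome of length 2p+1 ≥ p.
Write w = xyz as guaranteed by the lemma, with |xy| ≤ p and |y| ≥ 1.
Because |xy| ≤ p and w begins with p copies of 0, we have y = 0^k with 1 ≤ k ≤ p.
Pump with i = 2: xy^2z = 0^{p+k} 1 0^p. Its reverse is 0^p 1 0^{p+k}, which differs from xy^2z since k ≥ 1. So xy^2z is not a palindrome and xy^2z ∉ L.
This contradicts the pumping lemma, so L is not regular.

0^{p+k} 1 0^p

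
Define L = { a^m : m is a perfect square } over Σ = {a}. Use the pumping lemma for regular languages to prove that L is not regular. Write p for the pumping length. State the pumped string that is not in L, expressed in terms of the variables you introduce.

a^{p²+k}

Assume L is regular; let p be its pumping constant.
Take w = a^{p²} ∈ L with |w| = p² ≥ p.
Write w = xyz as guaranteed by the lemma, with |xy| ≤ p and |y| ≥ 1.
Then y = a^k for some k with 1 ≤ k ≤ p.
Pump with i = 2: xy^2z = a^{p²+k}. Since 1 ≤ k ≤ p, p² < p²+k ≤ p²+p < (p+1)², so p²+k lies strictly between consecutive squares and is not a perfect square. So xy^2z ∉ L.
This contradicts the pumping lemma, so L is not regular.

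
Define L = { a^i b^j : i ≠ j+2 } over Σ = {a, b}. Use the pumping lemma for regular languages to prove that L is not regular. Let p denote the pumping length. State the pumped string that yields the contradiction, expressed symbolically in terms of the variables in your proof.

Suppose for contradiction that L is regular, and let p be the pumping length.
Choose w = a^p b^{p+p!-2}. Since p ≠ (p+p!-2)+2 = p+p!, w ∈ L; and |w| ≥ p.
The pumping lemma gives a decomposition w = xyz where |xy| ≤ p and |y| ≥ 1.
Since the first p symbols of w are all a's and |xy| ≤ p, y lies entirely in the leading a-block: y = a^k for some k with 1 ≤ k ≤ p.
Since 1 ≤ k ≤ p, k divides p!; set t = 1 + p!/k. Then xy^t z has p + (p!/k)·k = p + p! copies of a. Now the a-count is p+p! and (b-count)+2 = (p+p!-2)+2 = p+p!, so i ≠ j+2 fails. So xy^t z = a^{p+p!} b^{p+p!-2} ∉ L.
This is a contradiction; hence L is not regular.

a^{p+p!} b^{p+p!-2}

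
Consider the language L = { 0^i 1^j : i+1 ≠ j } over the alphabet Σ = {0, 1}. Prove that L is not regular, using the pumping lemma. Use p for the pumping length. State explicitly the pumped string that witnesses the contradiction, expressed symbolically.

Suppose for contradiction that L is regular, and let p be the pumping length.
Choose w = 0^p 1^{p+p!+1}. Since p ≠ (p+p!+1)-1 = p+p!, w ∈ L; and |w| ≥ p.
By the pumping lemma, w = xyz with |xy| ≤ p and |y| ≥ 1.
The first p characters of w are 0's, so xy (and hence y) consists only of 0's. Write y = 0^k, 1 ≤ k ≤ p.
Since 1 ≤ k ≤ p, k divides p!; set t = 1 + p!/k. Then xy^t z has p + (p!/k)·k = p + p! copies of 0. Now the 0-count is p+p! and (1-count)-1 = (p+p!+1)-1 = p+p!, so i+1 ≠ j fails. So xy^t z = 0^{p+p!} 1^{p+p!+1} ∉ L.
This contradicts the pumping lemma, so L is not regular.

0^{p+p!} 1^{p+p!+1}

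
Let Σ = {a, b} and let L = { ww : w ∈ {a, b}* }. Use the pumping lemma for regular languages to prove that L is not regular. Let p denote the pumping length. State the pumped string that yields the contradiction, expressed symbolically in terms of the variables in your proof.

a^{p+k} b^p a^p b^p

Assume L is regular; let p be its pumping constant.
Take w = a^p b^p a^p b^p = uu where u = a^pb^p; then w ∈ L and |w| = 4p ≥ p.
Write w = xyz as guaranteed by the lemma, with |xy| ≤ p and |y| ≥ 1.
Since the first p symbols of w are all a's and |xy| ≤ p, y lies entirely in the leading a-block: y = a^k for some k with 1 ≤ k ≤ p.
Pump with i = 2: xy^2z = a^{p+k} b^p a^p b^p, of length 4p+k. Suppose this equals vv. The string starts with a and ends with b, so v does too; thus the boundary between the two copies of v is a b→a transition. There is exactly one such transition, at position 2p+k, so |v| = 2p+k and |vv| = 4p+2k ≠ 4p+k since k ≥ 1. So xy^2z ∉ L.
This contradicts the pumping lemma, so L is not regular.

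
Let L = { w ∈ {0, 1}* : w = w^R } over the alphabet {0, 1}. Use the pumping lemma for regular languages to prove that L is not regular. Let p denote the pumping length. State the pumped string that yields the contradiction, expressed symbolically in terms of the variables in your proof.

Toward a contradiction, assume L is regular with pumping length p.
Take w = 0^p 1 0^p, a palindrome of length 2p+1 ≥ p.
The pumping lemma gives a decomposition w = xyz where |xy| ≤ p and y is nonempty.
Because |xy| ≤ p and w begins with p copies of 0, we have y = 0^k with 1 ≤ k ≤ p.
Pump with i = 2: xy^2z = 0^{p+k} 1 0^p. Its reverse is 0^p 1 0^{p+k}, which differs from xy^2z since k ≥ 1. So xy^2z is not a palindrome and xy^2z ∉ L.
This is a contradiction; hence L is not regular.

0^{p+k} 1 0^p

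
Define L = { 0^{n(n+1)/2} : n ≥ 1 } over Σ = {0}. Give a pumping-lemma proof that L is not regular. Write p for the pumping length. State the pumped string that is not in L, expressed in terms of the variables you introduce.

Assume L is regular. Let p be the pumping length given by the pumping lemma.
Take w = 0^{p(p+1)/2} ∈ L with |w| = p(p+1)/2 ≥ p.
Write w = xyz as guaranteed by the lemma, with |xy| ≤ p and |y| > 0.
Then y = 0^k for some k with 1 ≤ k ≤ p.
Pump with i = 2: xy^2z = 0^{p(p+1)/2+k}. Since 1 ≤ k ≤ p, p(p+1)/2 < p(p+1)/2+k ≤ p(p+1)/2+p < (p+1)(p+2)/2, so p(p+1)/2+k is strictly between consecutive triangular numbers. So xy^2z ∉ L.
Contradiction. Therefore L is not regular.

0^{p(p+1)/2+k}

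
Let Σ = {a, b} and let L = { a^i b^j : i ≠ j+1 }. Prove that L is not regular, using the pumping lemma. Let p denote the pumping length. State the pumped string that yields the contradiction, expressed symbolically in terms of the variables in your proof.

a^{p+p!} b^{p+p!-1}

Assume L is regular; let p be its pumping constant.
Choose w = a^p b^{p+p!-1}. Since p ≠ (p+p!-1)+1 = p+p!, w ∈ L; and |w| ≥ p.
By the pumping lemma, w = xyz with |xy| ≤ p and |y| > 0.
The first p characters of w are a's, so xy (and hence y) consists only of a's. Write y = a^k, 1 ≤ k ≤ p.
Since 1 ≤ k ≤ p, k divides p!; set t = 1 + p!/k. Then xy^t z has p + (p!/k)·k = p + p! copies of a. Now the a-count is p+p! and (b-count)+1 = (p+p!-1)+1 = p+p!, so i ≠ j+1 fails. So xy^t z = a^{p+p!} b^{p+p!-1} ∉ L.
This contradicts the pumping lemma, so L is not regular.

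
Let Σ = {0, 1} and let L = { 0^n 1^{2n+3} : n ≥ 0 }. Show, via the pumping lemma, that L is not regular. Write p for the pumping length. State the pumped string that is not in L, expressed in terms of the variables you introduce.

Assume L is regular; let p be its pumping constant.
Choose w = 0^p 1^{2p+3}, which is in L with |w| = 3p+3 ≥ p.
By the pumping lemma, w = xyz with |xy| ≤ p and |y| > 0.
The first p characters of w are 0's, so xy (and hence y) consists only of 0's. Write y = 0^k, 1 ≤ k ≤ p.
Pump with i = 2: xy^2z = 0^{p+k} 1^{2p+3}. For this to lie in L we would need 2p+3 = 2(p+k)+3, which forces k = 0. But k ≥ 1, so xy^2z ∉ L.
This is a contradiction; hence L is not regular.

0^{p+k} 1^{2p+3}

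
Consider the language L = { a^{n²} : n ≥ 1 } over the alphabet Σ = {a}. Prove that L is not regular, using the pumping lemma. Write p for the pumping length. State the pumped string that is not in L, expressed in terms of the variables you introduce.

a^{p²+k}

Assume L is regular. Let p be the pumping length given by the pumping lemma.
Take w = a^{p²} ∈ L with |w| = p² ≥ p.
Write w = xyz as guaranteed by the lemma, with |xy| ≤ p and y is nonempty.
Then y = a^k for some k with 1 ≤ k ≤ p.
Pump with i = 2: xy^2z = a^{p²+k}. Since 1 ≤ k ≤ p, p² < p²+k ≤ p²+p < (p+1)², so p²+k lies strictly between consecutive squares and is not a perfect square. So xy^2z ∉ L.
This is a contradiction; hence L is not regular.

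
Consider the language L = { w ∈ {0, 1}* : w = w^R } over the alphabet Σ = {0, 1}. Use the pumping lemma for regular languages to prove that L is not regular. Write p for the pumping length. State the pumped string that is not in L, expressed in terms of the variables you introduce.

Suppose for contradiction that L is regular, and let p be the pumping length.
Take w = 0^p 1 0^p, a palindrome of length 2p+1 ≥ p.
Write w = xyz as guaranteed by the lemma, with |xy| ≤ p and |y| > 0.
Since the first p symbols of w are all 0's and |xy| ≤ p, y lies entirely in the leading 0-block: y = 0^k for some k with 1 ≤ k ≤ p.
Pump with i = 2: xy^2z = 0^{p+k} 1 0^p. Its reverse is 0^p 1 0^{p+k}, which differs from xy^2z since k ≥ 1. So xy^2z is not a palindrome and xy^2z ∉ L.
Contradiction. Therefore L is not regular.

0^{p+k} 1 0^p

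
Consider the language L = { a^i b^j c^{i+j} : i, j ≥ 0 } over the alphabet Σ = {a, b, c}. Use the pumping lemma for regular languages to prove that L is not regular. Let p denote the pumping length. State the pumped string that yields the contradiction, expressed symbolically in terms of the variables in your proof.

a^{p+k} b^p c^{2p}

Assume L is regular; let p be its pumping constant.
Take w = a^p b^p c^{2p} ∈ L (with i=j=p, i+j=2p), |w| = 4p ≥ p.
Write w = xyz as guaranteed by the lemma, with |xy| ≤ p and |y| ≥ 1.
The first p characters of w are a's, so xy (and hence y) consists only of a's. Write y = a^k, 1 ≤ k ≤ p.
Consider xy^2z = a^{p+k} b^p c^{2p}. Now the a- and b-counts sum to 2p+k, but the c-count is 2p ≠ 2p+k. So xy^2z ∉ L.
This contradicts the pumping lemma, so L is not regular.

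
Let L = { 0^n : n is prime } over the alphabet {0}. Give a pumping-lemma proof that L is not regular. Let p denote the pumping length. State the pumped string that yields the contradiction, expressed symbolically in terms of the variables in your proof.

Assume L is regular. Let p be the pumping length given by the pumping lemma.
Let q be a prime with q ≥ p+2 (infinitely many primes exist), and take w = 0^q ∈ L with |w| = q ≥ p.
The pumping lemma gives a decomposition w = xyz where |xy| ≤ p and y is nonempty.
Then y = 0^k for some k with 1 ≤ k ≤ p.
Since 1 ≤ k ≤ p, |xz| = q-k. Pump with i = q+1: |xy^{q+1}z| = (q-k)+(q+1)k = q+qk = q(1+k), which is composite (both factors ≥ 2). So xy^{q+1}z = 0^{q(1+k)} ∉ L.
This contradicts the pumping lemma, so L is not regular.

0^{q(1+k)}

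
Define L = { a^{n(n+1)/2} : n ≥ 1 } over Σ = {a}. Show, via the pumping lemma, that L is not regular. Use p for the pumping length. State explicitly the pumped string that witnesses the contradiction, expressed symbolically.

Assume L is regular. Let p be the pumping length given by the pumping lemma.
Take w = a^{p(p+1)/2} ∈ L with |w| = p(p+1)/2 ≥ p.
By the pumping lemma, w = xyz with |xy| ≤ p and y is nonempty.
Then y = a^k for some k with 1 ≤ k ≤ p.
Pump with i = 2: xy^2z = a^{p(p+1)/2+k}. Since 1 ≤ k ≤ p, p(p+1)/2 < p(p+1)/2+k ≤ p(p+1)/2+p < (p+1)(p+2)/2, so p(p+1)/2+k is strictly between consecutive triangular numbers. So xy^2z ∉ L.
This is a contradiction; hence L is not regular.

a^{p(p+1)/2+k}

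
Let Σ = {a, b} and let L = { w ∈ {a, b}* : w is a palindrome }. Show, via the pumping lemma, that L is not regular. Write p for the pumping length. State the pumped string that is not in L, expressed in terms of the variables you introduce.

Toward a contradiction, assume L is regular with pumping length p.
Take w = a^p b a^p, a palindrome of length 2p+1 ≥ p.
Write w = xyz as guaranteed by the lemma, with |xy| ≤ p and y is nonempty.
Since the first p symbols of w are all a's and |xy| ≤ p, y lies entirely in the leading a-block: y = a^k for some k with 1 ≤ k ≤ p.
Pump with i = 2: xy^2z = a^{p+k} b a^p. Its reverse is a^p b a^{p+k}, which differs from xy^2z since k ≥ 1. So xy^2z is not a palindrome and xy^2z ∉ L.
This is a contradiction; hence L is not regular.

a^{p+k} b a^p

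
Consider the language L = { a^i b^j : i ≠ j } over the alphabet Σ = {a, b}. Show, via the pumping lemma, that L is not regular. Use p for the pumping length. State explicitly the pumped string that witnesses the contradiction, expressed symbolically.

a^{p+p!} b^{p+p!}

Assume L is regular. Let p be the pumping length given by the pumping lemma.
Choose w = a^p b^{p+p!}. Since p ≠ p+p!, w ∈ L; and |w| ≥ p.
Write w = xyz as guaranteed by the lemma, with |xy| ≤ p and |y| > 0.
Since the first p symbols of w are all a's and |xy| ≤ p, y lies entirely in the leading a-block: y = a^k for some k with 1 ≤ k ≤ p.
Since 1 ≤ k ≤ p, k divides p!; set t = 1 + p!/k. Then xy^t z has p + (p!/k)·k = p + p! copies of a. Now the a-count equals the b-count, so i ≠ j fails. So xy^t z = a^{p+p!} b^{p+p!} ∉ L.
This is a contradiction; hence L is not regular.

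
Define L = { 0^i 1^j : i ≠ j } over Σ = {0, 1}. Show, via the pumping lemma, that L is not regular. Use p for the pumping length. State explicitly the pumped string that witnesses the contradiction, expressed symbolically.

Assume L is regular. Let p be the pumping length given by the pumping lemma.
Choose w = 0^p 1^{p+p!}. Since p ≠ p+p!, w ∈ L; and |w| ≥ p.
The pumping lemma gives a decomposition w = xyz where |xy| ≤ p and |y| > 0.
Since the first p symbols of w are all 0's and |xy| ≤ p, y lies entirely in the leading 0-block: y = 0^k for some k with 1 ≤ k ≤ p.
Since 1 ≤ k ≤ p, k divides p!; set t = 1 + p!/k. Then xy^t z has p + (p!/k)·k = p + p! copies of 0. Now the 0-count equals the 1-count, so i ≠ j fails. So xy^t z = 0^{p+p!} 1^{p+p!} ∉ L.
Contradiction. Therefore L is not regular.

0^{p+p!} 1^{p+p!}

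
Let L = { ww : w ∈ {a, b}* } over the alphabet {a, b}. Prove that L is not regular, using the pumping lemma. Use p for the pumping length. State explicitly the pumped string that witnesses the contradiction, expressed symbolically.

a^{p+k} b^p a^p b^p

Toward a contradiction, assume L is regular with pumping length p.
Take w = a^p b^p a^p b^p = uu where u = a^pb^p; then w ∈ L and |w| = 4p ≥ p.
Write w = xyz as guaranteed by the lemma, with |xy| ≤ p and |y| ≥ 1.
Because |xy| ≤ p and w begins with p copies of a, we have y = a^k with 1 ≤ k ≤ p.
Pump with i = 2: xy^2z = a^{p+k} b^p a^p b^p, of length 4p+k. Suppose this equals vv. The string starts with a and ends with b, so v does too; thus the boundary between the two copies of v is a b→a transition. There is exactly one such transition, at position 2p+k, so |v| = 2p+k and |vv| = 4p+2k ≠ 4p+k since k ≥ 1. So xy^2z ∉ L.
This contradicts the pumping lemma, so L is not regular.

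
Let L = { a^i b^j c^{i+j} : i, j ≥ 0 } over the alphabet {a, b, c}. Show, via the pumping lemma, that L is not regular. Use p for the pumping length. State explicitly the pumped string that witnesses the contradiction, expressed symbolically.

Assume L is regular; let p be its pumping constant.
Take w = a^p b^p c^{2p} ∈ L (with i=j=p, i+j=2p), |w| = 4p ≥ p.
The pumping lemma gives a decomposition w = xyz where |xy| ≤ p and |y| ≥ 1.
The first p characters of w are a's, so xy (and hence y) consists only of a's. Write y = a^k, 1 ≤ k ≤ p.
Consider xy^2z = a^{p+k} b^p c^{2p}. Now the a- and b-counts sum to 2p+k, but the c-count is 2p ≠ 2p+k. So xy^2z ∉ L.
This is a contradiction; hence L is not regular.

a^{p+k} b^p c^{2p}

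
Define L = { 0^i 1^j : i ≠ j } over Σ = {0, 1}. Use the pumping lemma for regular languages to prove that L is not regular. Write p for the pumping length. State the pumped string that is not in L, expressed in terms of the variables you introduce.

0^{p+p!} 1^{p+p!}

Suppose for contradiction that L is regular, and let p be the pumping length.
Choose w = 0^p 1^{p+p!}. Since p ≠ p+p!, w ∈ L; and |w| ≥ p.
By the pumping lemma, w = xyz with |xy| ≤ p and |y| ≥ 1.
The first p characters of w are 0's, so xy (and hence y) consists only of 0's. Write y = 0^k, 1 ≤ k ≤ p.
Since 1 ≤ k ≤ p, k divides p!; set t = 1 + p!/k. Then xy^t z has p + (p!/k)·k = p + p! copies of 0. Now the 0-count equals the 1-count, so i ≠ j fails. So xy^t z = 0^{p+p!} 1^{p+p!} ∉ L.
Contradiction. Therefore L is not regular.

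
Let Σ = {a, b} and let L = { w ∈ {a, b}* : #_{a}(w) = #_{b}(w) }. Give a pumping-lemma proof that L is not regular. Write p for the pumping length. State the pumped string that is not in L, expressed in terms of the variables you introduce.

a^{p+k} b^p

Toward a contradiction, assume L is regular with pumping length p.
Choose w = a^p b^p ∈ L with |w| = 2p ≥ p.
The pumping lemma gives a decomposition w = xyz where |xy| ≤ p and |y| > 0.
Because |xy| ≤ p and w begins with p copies of a, we have y = a^k with 1 ≤ k ≤ p.
Pump with i = 2: xy^2z = a^{p+k} b^p has p+k occurrences of a but only p of b. Since k ≥ 1 the counts differ, so xy^2z ∉ L.
Contradiction. Therefore L is not regular.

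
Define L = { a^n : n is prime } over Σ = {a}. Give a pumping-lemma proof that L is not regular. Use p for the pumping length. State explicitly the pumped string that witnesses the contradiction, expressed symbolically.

Assume L is regular. Let p be the pumping length given by the pumping lemma.
Let q be a prime with q ≥ p+2 (infinitely many primes exist), and take w = a^q ∈ L with |w| = q ≥ p.
Write w = xyz as guaranteed by the lemma, with |xy| ≤ p and |y| ≥ 1.
Then y = a^k for some k with 1 ≤ k ≤ p.
Since 1 ≤ k ≤ p, |xz| = q-k. Pump with i = q+1: |xy^{q+1}z| = (q-k)+(q+1)k = q+qk = q(1+k), which is composite (both factors ≥ 2). So xy^{q+1}z = a^{q(1+k)} ∉ L.
Contradiction. Therefore L is not regular.

a^{q(1+k)}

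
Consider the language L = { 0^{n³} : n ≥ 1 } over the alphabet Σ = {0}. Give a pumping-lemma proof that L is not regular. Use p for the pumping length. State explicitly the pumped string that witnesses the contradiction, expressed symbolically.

Assume L is regular; let p be its pumping constant.
Take w = 0^{p³} ∈ L with |w| = p³ ≥ p.
Write w = xyz as guaranteed by the lemma, with |xy| ≤ p and |y| > 0.
Then y = 0^k for some k with 1 ≤ k ≤ p.
Pump with i = 2: xy^2z = 0^{p³+k}. Since 1 ≤ k ≤ p, p³ < p³+k ≤ p³+p < p³+3p²+3p+1 = (p+1)³, so p³+k is not a perfect cube. So xy^2z ∉ L.
This is a contradiction; hence L is not regular.

0^{p³+k}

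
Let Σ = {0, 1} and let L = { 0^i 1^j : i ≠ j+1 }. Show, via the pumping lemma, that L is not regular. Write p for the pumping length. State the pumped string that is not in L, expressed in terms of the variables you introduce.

0^{p+p!} 1^{p+p!-1}

Assume L is regular. Let p be the pumping length given by the pumping lemma.
Choose w = 0^p 1^{p+p!-1}. Since p ≠ (p+p!-1)+1 = p+p!, w ∈ L; and |w| ≥ p.
Write w = xyz as guaranteed by the lemma, with |xy| ≤ p and |y| ≥ 1.
Since the first p symbols of w are all 0's and |xy| ≤ p, y lies entirely in the leading 0-block: y = 0^k for some k with 1 ≤ k ≤ p.
Since 1 ≤ k ≤ p, k divides p!; set t = 1 + p!/k. Then xy^t z has p + (p!/k)·k = p + p! copies of 0. Now the 0-count is p+p! and (1-count)+1 = (p+p!-1)+1 = p+p!, so i ≠ j+1 fails. So xy^t z = 0^{p+p!} 1^{p+p!-1} ∉ L.
Contradiction. Therefore L is not regular.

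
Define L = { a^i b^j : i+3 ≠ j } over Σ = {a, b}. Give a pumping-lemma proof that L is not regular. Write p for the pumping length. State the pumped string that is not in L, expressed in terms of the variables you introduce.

a^{p+p!} b^{p+p!+3}

Assume L is regular. Let p be the pumping length given by the pumping lemma.
Choose w = a^p b^{p+p!+3}. Since p ≠ (p+p!+3)-3 = p+p!, w ∈ L; and |w| ≥ p.
Write w = xyz as guaranteed by the lemma, with |xy| ≤ p and |y| > 0.
Because |xy| ≤ p and w begins with p copies of a, we have y = a^k with 1 ≤ k ≤ p.
Since 1 ≤ k ≤ p, k divides p!; set t = 1 + p!/k. Then xy^t z has p + (p!/k)·k = p + p! copies of a. Now the a-count is p+p! and (b-count)-3 = (p+p!+3)-3 = p+p!, so i+3 ≠ j fails. So xy^t z = a^{p+p!} b^{p+p!+3} ∉ L.
This is a contradiction; hence L is not regular.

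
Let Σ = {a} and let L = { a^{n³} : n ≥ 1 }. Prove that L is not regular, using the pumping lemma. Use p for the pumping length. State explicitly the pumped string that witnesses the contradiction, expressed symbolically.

Toward a contradiction, assume L is regular with pumping length p.
Take w = a^{p³} ∈ L with |w| = p³ ≥ p.
Write w = xyz as guaranteed by the lemma, with |xy| ≤ p and |y| > 0.
Then y = a^k for some k with 1 ≤ k ≤ p.
Pump with i = 2: xy^2z = a^{p³+k}. Since 1 ≤ k ≤ p, p³ < p³+k ≤ p³+p < p³+3p²+3p+1 = (p+1)³, so p³+k is not a perfect cube. So xy^2z ∉ L.
Contradiction. Therefore L is not regular.

a^{p³+k}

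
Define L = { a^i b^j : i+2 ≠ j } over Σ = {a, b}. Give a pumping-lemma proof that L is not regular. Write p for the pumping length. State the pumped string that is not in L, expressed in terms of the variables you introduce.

Assume L is regular; let p be its pumping constant.
Choose w = a^p b^{p+p!+2}. Since p ≠ (p+p!+2)-2 = p+p!, w ∈ L; and |w| ≥ p.
The pumping lemma gives a decomposition w = xyz where |xy| ≤ p and |y| ≥ 1.
Since the first p symbols of w are all a's and |xy| ≤ p, y lies entirely in the leading a-block: y = a^k for some k with 1 ≤ k ≤ p.
Since 1 ≤ k ≤ p, k divides p!; set t = 1 + p!/k. Then xy^t z has p + (p!/k)·k = p + p! copies of a. Now the a-count is p+p! and (b-count)-2 = (p+p!+2)-2 = p+p!, so i+2 ≠ j fails. So xy^t z = a^{p+p!} b^{p+p!+2} ∉ L.
This contradicts the pumping lemma, so L is not regular.

a^{p+p!} b^{p+p!+2}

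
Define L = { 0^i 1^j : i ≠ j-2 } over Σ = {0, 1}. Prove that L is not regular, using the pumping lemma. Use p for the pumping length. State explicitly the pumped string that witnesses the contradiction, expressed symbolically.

0^{p+p!} 1^{p+p!+2}

Assume L is regular; let p be its pumping constant.
Choose w = 0^p 1^{p+p!+2}. Since p ≠ (p+p!+2)-2 = p+p!, w ∈ L; and |w| ≥ p.
By the pumping lemma, w = xyz with |xy| ≤ p and y is nonempty.
Because |xy| ≤ p and w begins with p copies of 0, we have y = 0^k with 1 ≤ k ≤ p.
Since 1 ≤ k ≤ p, k divides p!; set t = 1 + p!/k. Then xy^t z has p + (p!/k)·k = p + p! copies of 0. Now the 0-count is p+p! and (1-count)-2 = (p+p!+2)-2 = p+p!, so i ≠ j-2 fails. So xy^t z = 0^{p+p!} 1^{p+p!+2} ∉ L.
This contradicts the pumping lemma, so L is not regular.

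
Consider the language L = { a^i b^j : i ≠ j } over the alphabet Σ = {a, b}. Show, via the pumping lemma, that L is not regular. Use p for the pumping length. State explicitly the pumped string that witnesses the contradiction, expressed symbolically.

Toward a contradiction, assume L is regular with pumping length p.
Choose w = a^p b^{p+p!}. Since p ≠ p+p!, w ∈ L; and |w| ≥ p.
By the pumping lemma, w = xyz with |xy| ≤ p and |y| ≥ 1.
Since the first p symbols of w are all a's and |xy| ≤ p, y lies entirely in the leading a-block: y = a^k for some k with 1 ≤ k ≤ p.
Since 1 ≤ k ≤ p, k divides p!; set t = 1 + p!/k. Then xy^t z has p + (p!/k)·k = p + p! copies of a. Now the a-count equals the b-count, so i ≠ j fails. So xy^t z = a^{p+p!} b^{p+p!} ∉ L.
This contradicts the pumping lemma, so L is not regular.

a^{p+p!} b^{p+p!}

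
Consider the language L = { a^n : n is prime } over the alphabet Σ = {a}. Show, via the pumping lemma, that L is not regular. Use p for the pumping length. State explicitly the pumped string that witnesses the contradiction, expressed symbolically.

a^{q(1+k)}

Assume L is regular. Let p be the pumping length given by the pumping lemma.
Let q be a prime with q ≥ p+2 (infinitely many primes exist), and take w = a^q ∈ L with |w| = q ≥ p.
The pumping lemma gives a decomposition w = xyz where |xy| ≤ p and |y| ≥ 1.
Then y = a^k for some k with 1 ≤ k ≤ p.
Since 1 ≤ k ≤ p, |xz| = q-k. Pump with i = q+1: |xy^{q+1}z| = (q-k)+(q+1)k = q+qk = q(1+k), which is composite (both factors ≥ 2). So xy^{q+1}z = a^{q(1+k)} ∉ L.
This is a contradiction; hence L is not regular.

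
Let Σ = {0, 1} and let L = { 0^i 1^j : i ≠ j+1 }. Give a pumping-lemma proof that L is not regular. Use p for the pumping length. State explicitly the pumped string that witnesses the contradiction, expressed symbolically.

0^{p+p!} 1^{p+p!-1}

Assume L is regular. Let p be the pumping length given by the pumping lemma.
Choose w = 0^p 1^{p+p!-1}. Since p ≠ (p+p!-1)+1 = p+p!, w ∈ L; and |w| ≥ p.
By the pumping lemma, w = xyz with |xy| ≤ p and y is nonempty.
The first p characters of w are 0's, so xy (and hence y) consists only of 0's. Write y = 0^k, 1 ≤ k ≤ p.
Since 1 ≤ k ≤ p, k divides p!; set t = 1 + p!/k. Then xy^t z has p + (p!/k)·k = p + p! copies of 0. Now the 0-count is p+p! and (1-count)+1 = (p+p!-1)+1 = p+p!, so i ≠ j+1 fails. So xy^t z = 0^{p+p!} 1^{p+p!-1} ∉ L.
This is a contradiction; hence L is not regular.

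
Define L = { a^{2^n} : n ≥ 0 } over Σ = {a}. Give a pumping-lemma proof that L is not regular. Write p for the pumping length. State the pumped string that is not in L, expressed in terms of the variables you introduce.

Toward a contradiction, assume L is regular with pumping length p.
Take w = a^{2^p} ∈ L with |w| = 2^p ≥ p.
Write w = xyz as guaranteed by the lemma, with |xy| ≤ p and |y| > 0.
Then y = a^k for some k with 1 ≤ k ≤ p.
Pump with i = 2: xy^2z = a^{2^p+k}. Since 1 ≤ k ≤ p < 2^p, we have 2^p < 2^p+k < 2^{p+1}, so 2^p+k is not a power of 2. So xy^2z ∉ L.
This contradicts the pumping lemma, so L is not regular.

a^{2^p+k}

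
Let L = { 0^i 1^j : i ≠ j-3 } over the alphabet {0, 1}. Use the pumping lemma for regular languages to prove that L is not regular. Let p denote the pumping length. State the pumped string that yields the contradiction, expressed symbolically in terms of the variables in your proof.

0^{p+p!} 1^{p+p!+3}

Suppose for contradiction that L is regular, and let p be the pumping length.
Choose w = 0^p 1^{p+p!+3}. Since p ≠ (p+p!+3)-3 = p+p!, w ∈ L; and |w| ≥ p.
By the pumping lemma, w = xyz with |xy| ≤ p and |y| > 0.
The first p characters of w are 0's, so xy (and hence y) consists only of 0's. Write y = 0^k, 1 ≤ k ≤ p.
Since 1 ≤ k ≤ p, k divides p!; set t = 1 + p!/k. Then xy^t z has p + (p!/k)·k = p + p! copies of 0. Now the 0-count is p+p! and (1-count)-3 = (p+p!+3)-3 = p+p!, so i ≠ j-3 fails. So xy^t z = 0^{p+p!} 1^{p+p!+3} ∉ L.
Contradiction. Therefore L is not regular.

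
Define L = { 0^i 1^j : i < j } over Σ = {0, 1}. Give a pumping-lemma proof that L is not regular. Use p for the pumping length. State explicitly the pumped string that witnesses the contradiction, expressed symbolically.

0^{p+k} 1^{p+1}

Suppose for contradiction that L is regular, and let p be the pumping length.
Choose w = 0^p 1^{p+1} ∈ L, with |w| = 2p+1 ≥ p.
By the pumping lemma, w = xyz with |xy| ≤ p and |y| > 0.
Since the first p symbols of w are all 0's and |xy| ≤ p, y lies entirely in the leading 0-block: y = 0^k for some k with 1 ≤ k ≤ p.
Consider xy^2z = 0^{p+k} 1^{p+1}. Since k ≥ 1, the 0-count p+k is at least p+1, so i < j fails; thus xy^2z ∉ L.
Contradiction. Therefore L is not regular.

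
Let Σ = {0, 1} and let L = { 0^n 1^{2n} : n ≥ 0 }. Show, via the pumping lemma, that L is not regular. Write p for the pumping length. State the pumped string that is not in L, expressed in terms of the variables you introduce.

0^{p+k} 1^{2p}

Suppose for contradiction that L is regular, and let p be the pumping length.
Let w = 0^p 1^{2p} ∈ L; note |w| = 3p ≥ p.
By the pumping lemma, w = xyz with |xy| ≤ p and |y| ≥ 1.
Because |xy| ≤ p and w begins with p copies of 0, we have y = 0^k with 1 ≤ k ≤ p.
Pump with i = 2: xy^2z = 0^{p+k} 1^{2p}. For this to lie in L we would need 2p = 2(p+k), which forces k = 0. But k ≥ 1, so xy^2z ∉ L.
Contradiction. Therefore L is not regular.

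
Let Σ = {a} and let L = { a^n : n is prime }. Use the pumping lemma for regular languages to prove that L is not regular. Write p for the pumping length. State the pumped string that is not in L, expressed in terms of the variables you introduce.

a^{q(1+k)}

Toward a contradiction, assume L is regular with pumping length p.
Let q be a prime with q ≥ p+2 (infinitely many primes exist), and take w = a^q ∈ L with |w| = q ≥ p.
The pumping lemma gives a decomposition w = xyz where |xy| ≤ p and |y| > 0.
Then y = a^k for some k with 1 ≤ k ≤ p.
Since 1 ≤ k ≤ p, |xz| = q-k. Pump with i = q+1: |xy^{q+1}z| = (q-k)+(q+1)k = q+qk = q(1+k), which is composite (both factors ≥ 2). So xy^{q+1}z = a^{q(1+k)} ∉ L.
This is a contradiction; hence L is not regular.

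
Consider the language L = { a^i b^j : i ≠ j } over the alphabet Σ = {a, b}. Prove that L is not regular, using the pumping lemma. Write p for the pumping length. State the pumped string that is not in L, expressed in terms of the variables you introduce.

Assume L is regular; let p be its pumping constant.
Choose w = a^p b^{p+p!}. Since p ≠ p+p!, w ∈ L; and |w| ≥ p.
By the pumping lemma, w = xyz with |xy| ≤ p and |y| ≥ 1.
Since the first p symbols of w are all a's and |xy| ≤ p, y lies entirely in the leading a-block: y = a^k for some k with 1 ≤ k ≤ p.
Since 1 ≤ k ≤ p, k divides p!; set t = 1 + p!/k. Then xy^t z has p + (p!/k)·k = p + p! copies of a. Now the a-count equals the b-count, so i ≠ j fails. So xy^t z = a^{p+p!} b^{p+p!} ∉ L.
This is a contradiction; hence L is not regular.

a^{p+p!} b^{p+p!}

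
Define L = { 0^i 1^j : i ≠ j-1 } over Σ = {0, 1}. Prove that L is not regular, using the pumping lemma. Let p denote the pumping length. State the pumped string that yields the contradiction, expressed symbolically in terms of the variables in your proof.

Assume L is regular. Let p be the pumping length given by the pumping lemma.
Choose w = 0^p 1^{p+p!+1}. Since p ≠ (p+p!+1)-1 = p+p!, w ∈ L; and |w| ≥ p.
Write w = xyz as guaranteed by the lemma, with |xy| ≤ p and y is nonempty.
Because |xy| ≤ p and w begins with p copies of 0, we have y = 0^k with 1 ≤ k ≤ p.
Since 1 ≤ k ≤ p, k divides p!; set t = 1 + p!/k. Then xy^t z has p + (p!/k)·k = p + p! copies of 0. Now the 0-count is p+p! and (1-count)-1 = (p+p!+1)-1 = p+p!, so i ≠ j-1 fails. So xy^t z = 0^{p+p!} 1^{p+p!+1} ∉ L.
This is a contradiction; hence L is not regular.

0^{p+p!} 1^{p+p!+1}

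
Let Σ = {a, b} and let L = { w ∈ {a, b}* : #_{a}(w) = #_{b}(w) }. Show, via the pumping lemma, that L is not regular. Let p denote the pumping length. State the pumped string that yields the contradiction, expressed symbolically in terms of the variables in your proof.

Toward a contradiction, assume L is regular with pumping length p.
Choose w = a^p b^p ∈ L with |w| = 2p ≥ p.
The pumping lemma gives a decomposition w = xyz where |xy| ≤ p and y is nonempty.
Since the first p symbols of w are all a's and |xy| ≤ p, y lies entirely in the leading a-block: y = a^k for some k with 1 ≤ k ≤ p.
Pump with i = 2: xy^2z = a^{p+k} b^p has p+k occurrences of a but only p of b. Since k ≥ 1 the counts differ, so xy^2z ∉ L.
This is a contradiction; hence L is not regular.

a^{p+k} b^p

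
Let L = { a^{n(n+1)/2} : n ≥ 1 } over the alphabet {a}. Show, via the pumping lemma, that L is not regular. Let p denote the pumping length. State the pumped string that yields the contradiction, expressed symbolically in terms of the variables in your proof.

a^{p(p+1)/2+k}

Assume L is regular. Let p be the pumping length given by the pumping lemma.
Take w = a^{p(p+1)/2} ∈ L with |w| = p(p+1)/2 ≥ p.
By the pumping lemma, w = xyz with |xy| ≤ p and |y| ≥ 1.
Then y = a^k for some k with 1 ≤ k ≤ p.
Pump with i = 2: xy^2z = a^{p(p+1)/2+k}. Since 1 ≤ k ≤ p, p(p+1)/2 < p(p+1)/2+k ≤ p(p+1)/2+p < (p+1)(p+2)/2, so p(p+1)/2+k is strictly between consecutive triangular numbers. So xy^2z ∉ L.
This is a contradiction; hence L is not regular.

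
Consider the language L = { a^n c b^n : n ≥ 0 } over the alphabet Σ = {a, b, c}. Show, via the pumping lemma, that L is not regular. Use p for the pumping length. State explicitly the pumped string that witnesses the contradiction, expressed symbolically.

a^{p+k} c b^p

Assume L is regular; let p be its pumping constant.
Take w = a^p c b^p ∈ L with |w| = 2p+1 ≥ p.
By the pumping lemma, w = xyz with |xy| ≤ p and |y| ≥ 1.
Since the first p symbols of w are all a's and |xy| ≤ p, y lies entirely in the leading a-block: y = a^k for some k with 1 ≤ k ≤ p.
Pump with i = 2: xy^2z = a^{p+k} c b^p, which would require p+k = p. But k ≥ 1, so xy^2z ∉ L.
This is a contradiction; hence L is not regular.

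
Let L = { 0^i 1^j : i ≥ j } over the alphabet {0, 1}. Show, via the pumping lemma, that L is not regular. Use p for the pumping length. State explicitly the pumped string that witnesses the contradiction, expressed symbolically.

0^{p-k} 1^p

Assume L is regular. Let p be the pumping length given by the pumping lemma.
Choose w = 0^p 1^p ∈ L, with |w| = 2p ≥ p.
Write w = xyz as guaranteed by the lemma, with |xy| ≤ p and y is nonempty.
Because |xy| ≤ p and w begins with p copies of 0, we have y = 0^k with 1 ≤ k ≤ p.
Consider xy^0z = xz = 0^{p-k} 1^p. Since k ≥ 1, the 0-count p-k is less than p, so i ≥ j fails; thus xz ∉ L.
Contradiction. Therefore L is not regular.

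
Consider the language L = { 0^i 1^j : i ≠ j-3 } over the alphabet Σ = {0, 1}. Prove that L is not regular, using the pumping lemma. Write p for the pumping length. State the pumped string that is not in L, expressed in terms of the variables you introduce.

Toward a contradiction, assume L is regular with pumping length p.
Choose w = 0^p 1^{p+p!+3}. Since p ≠ (p+p!+3)-3 = p+p!, w ∈ L; and |w| ≥ p.
By the pumping lemma, w = xyz with |xy| ≤ p and |y| ≥ 1.
The first p characters of w are 0's, so xy (and hence y) consists only of 0's. Write y = 0^k, 1 ≤ k ≤ p.
Since 1 ≤ k ≤ p, k divides p!; set t = 1 + p!/k. Then xy^t z has p + (p!/k)·k = p + p! copies of 0. Now the 0-count is p+p! and (1-count)-3 = (p+p!+3)-3 = p+p!, so i ≠ j-3 fails. So xy^t z = 0^{p+p!} 1^{p+p!+3} ∉ L.
Contradiction. Therefore L is not regular.

0^{p+p!} 1^{p+p!+3}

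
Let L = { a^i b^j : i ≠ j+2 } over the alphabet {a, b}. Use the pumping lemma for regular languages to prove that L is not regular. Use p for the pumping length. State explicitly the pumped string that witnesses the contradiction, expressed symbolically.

a^{p+p!} b^{p+p!-2}

Toward a contradiction, assume L is regular with pumping length p.
Choose w = a^p b^{p+p!-2}. Since p ≠ (p+p!-2)+2 = p+p!, w ∈ L; and |w| ≥ p.
Write w = xyz as guaranteed by the lemma, with |xy| ≤ p and |y| > 0.
Since the first p symbols of w are all a's and |xy| ≤ p, y lies entirely in the leading a-block: y = a^k for some k with 1 ≤ k ≤ p.
Since 1 ≤ k ≤ p, k divides p!; set t = 1 + p!/k. Then xy^t z has p + (p!/k)·k = p + p! copies of a. Now the a-count is p+p! and (b-count)+2 = (p+p!-2)+2 = p+p!, so i ≠ j+2 fails. So xy^t z = a^{p+p!} b^{p+p!-2} ∉ L.
This contradicts the pumping lemma, so L is not regular.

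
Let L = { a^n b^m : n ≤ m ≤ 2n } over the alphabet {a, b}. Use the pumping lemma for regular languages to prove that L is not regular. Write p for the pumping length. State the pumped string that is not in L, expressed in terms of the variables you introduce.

a^{p+k} b^p

Toward a contradiction, assume L is regular with pumping length p.
Take w = a^p b^p ∈ L (since p ≤ p ≤ 2p), with |w| = 2p ≥ p.
The pumping lemma gives a decomposition w = xyz where |xy| ≤ p and y is nonempty.
Because |xy| ≤ p and w begins with p copies of a, we have y = a^k with 1 ≤ k ≤ p.
Pump with i = 2: xy^2z = a^{p+k} b^p. Now n = p+k > p = m, so the condition n ≤ m fails. Thus xy^2z ∉ L.
This is a contradiction; hence L is not regular.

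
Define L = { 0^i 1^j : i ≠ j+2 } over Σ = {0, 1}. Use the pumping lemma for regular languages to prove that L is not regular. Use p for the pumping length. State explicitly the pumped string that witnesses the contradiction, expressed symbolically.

0^{p+p!} 1^{p+p!-2}

Assume L is regular; let p be its pumping constant.
Choose w = 0^p 1^{p+p!-2}. Since p ≠ (p+p!-2)+2 = p+p!, w ∈ L; and |w| ≥ p.
Write w = xyz as guaranteed by the lemma, with |xy| ≤ p and y is nonempty.
The first p characters of w are 0's, so xy (and hence y) consists only of 0's. Write y = 0^k, 1 ≤ k ≤ p.
Since 1 ≤ k ≤ p, k divides p!; set t = 1 + p!/k. Then xy^t z has p + (p!/k)·k = p + p! copies of 0. Now the 0-count is p+p! and (1-count)+2 = (p+p!-2)+2 = p+p!, so i ≠ j+2 fails. So xy^t z = 0^{p+p!} 1^{p+p!-2} ∉ L.
This is a contradiction; hence L is not regular.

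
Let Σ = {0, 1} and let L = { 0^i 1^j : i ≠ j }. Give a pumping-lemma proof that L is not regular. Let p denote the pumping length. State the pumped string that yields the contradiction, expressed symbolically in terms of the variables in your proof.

0^{p+p!} 1^{p+p!}

Toward a contradiction, assume L is regular with pumping length p.
Choose w = 0^p 1^{p+p!}. Since p ≠ p+p!, w ∈ L; and |w| ≥ p.
By the pumping lemma, w = xyz with |xy| ≤ p and |y| > 0.
Because |xy| ≤ p and w begins with p copies of 0, we have y = 0^k with 1 ≤ k ≤ p.
Since 1 ≤ k ≤ p, k divides p!; set t = 1 + p!/k. Then xy^t z has p + (p!/k)·k = p + p! copies of 0. Now the 0-count equals the 1-count, so i ≠ j fails. So xy^t z = 0^{p+p!} 1^{p+p!} ∉ L.
Contradiction. Therefore L is not regular.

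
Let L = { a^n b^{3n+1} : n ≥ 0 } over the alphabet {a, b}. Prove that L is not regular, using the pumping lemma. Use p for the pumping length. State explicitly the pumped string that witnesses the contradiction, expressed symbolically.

a^{p+k} b^{3p+1}

Assume L is regular; let p be its pumping constant.
Let w = a^p b^{3p+1} ∈ L; note |w| = 4p+1 ≥ p.
Write w = xyz as guaranteed by the lemma, with |xy| ≤ p and |y| ≥ 1.
Because |xy| ≤ p and w begins with p copies of a, we have y = a^k with 1 ≤ k ≤ p.
Pump with i = 2: xy^2z = a^{p+k} b^{3p+1}. For this to lie in L we would need 3p+1 = 3(p+k)+1, which forces k = 0. But k ≥ 1, so xy^2z ∉ L.
This is a contradiction; hence L is not regular.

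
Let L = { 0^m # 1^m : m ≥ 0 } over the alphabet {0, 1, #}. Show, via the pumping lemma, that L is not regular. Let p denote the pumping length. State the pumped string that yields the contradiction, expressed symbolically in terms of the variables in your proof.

0^{p+k} # 1^p

Assume L is regular. Let p be the pumping length given by the pumping lemma.
Take w = 0^p # 1^p ∈ L with |w| = 2p+1 ≥ p.
By the pumping lemma, w = xyz with |xy| ≤ p and |y| ≥ 1.
Since the first p symbols of w are all 0's and |xy| ≤ p, y lies entirely in the leading 0-block: y = 0^k for some k with 1 ≤ k ≤ p.
Pump with i = 2: xy^2z = 0^{p+k} # 1^p, which would require p+k = p. But k ≥ 1, so xy^2z ∉ L.
This is a contradiction; hence L is not regular.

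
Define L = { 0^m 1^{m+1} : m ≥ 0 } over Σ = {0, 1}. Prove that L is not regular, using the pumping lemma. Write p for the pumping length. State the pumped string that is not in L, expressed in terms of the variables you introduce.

Toward a contradiction, assume L is regular with pumping length p.
Let w = 0^p 1^{p+1} ∈ L; note |w| = 2p+1 ≥ p.
Write w = xyz as guaranteed by the lemma, with |xy| ≤ p and |y| ≥ 1.
The first p characters of w are 0's, so xy (and hence y) consists only of 0's. Write y = 0^k, 1 ≤ k ≤ p.
Pump with i = 2: xy^2z = 0^{p+k} 1^{p+1}. For this to lie in L we would need p+1 = (p+k)+1, which forces k = 0. But k ≥ 1, so xy^2z ∉ L.
Contradiction. Therefore L is not regular.

0^{p+k} 1^{p+1}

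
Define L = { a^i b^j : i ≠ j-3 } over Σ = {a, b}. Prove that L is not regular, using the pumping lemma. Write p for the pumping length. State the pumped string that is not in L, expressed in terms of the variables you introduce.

Assume L is regular. Let p be the pumping length given by the pumping lemma.
Choose w = a^p b^{p+p!+3}. Since p ≠ (p+p!+3)-3 = p+p!, w ∈ L; and |w| ≥ p.
Write w = xyz as guaranteed by the lemma, with |xy| ≤ p and y is nonempty.
Since the first p symbols of w are all a's and |xy| ≤ p, y lies entirely in the leading a-block: y = a^k for some k with 1 ≤ k ≤ p.
Since 1 ≤ k ≤ p, k divides p!; set t = 1 + p!/k. Then xy^t z has p + (p!/k)·k = p + p! copies of a. Now the a-count is p+p! and (b-count)-3 = (p+p!+3)-3 = p+p!, so i ≠ j-3 fails. So xy^t z = a^{p+p!} b^{p+p!+3} ∉ L.
This contradicts the pumping lemma, so L is not regular.

a^{p+p!} b^{p+p!+3}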